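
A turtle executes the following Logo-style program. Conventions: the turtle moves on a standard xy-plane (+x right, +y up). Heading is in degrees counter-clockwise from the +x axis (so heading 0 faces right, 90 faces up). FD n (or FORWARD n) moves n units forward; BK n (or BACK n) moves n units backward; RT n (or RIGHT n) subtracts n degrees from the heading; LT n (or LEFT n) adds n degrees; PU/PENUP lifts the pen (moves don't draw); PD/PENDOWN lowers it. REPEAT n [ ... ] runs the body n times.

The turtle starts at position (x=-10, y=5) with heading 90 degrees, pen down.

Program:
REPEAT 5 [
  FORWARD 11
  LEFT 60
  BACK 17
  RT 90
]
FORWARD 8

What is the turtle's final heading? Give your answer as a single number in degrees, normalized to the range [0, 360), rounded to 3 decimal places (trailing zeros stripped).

Answer: 300

Derivation:
Executing turtle program step by step:
Start: pos=(-10,5), heading=90, pen down
REPEAT 5 [
  -- iteration 1/5 --
  FD 11: (-10,5) -> (-10,16) [heading=90, draw]
  LT 60: heading 90 -> 150
  BK 17: (-10,16) -> (4.722,7.5) [heading=150, draw]
  RT 90: heading 150 -> 60
  -- iteration 2/5 --
  FD 11: (4.722,7.5) -> (10.222,17.026) [heading=60, draw]
  LT 60: heading 60 -> 120
  BK 17: (10.222,17.026) -> (18.722,2.304) [heading=120, draw]
  RT 90: heading 120 -> 30
  -- iteration 3/5 --
  FD 11: (18.722,2.304) -> (28.249,7.804) [heading=30, draw]
  LT 60: heading 30 -> 90
  BK 17: (28.249,7.804) -> (28.249,-9.196) [heading=90, draw]
  RT 90: heading 90 -> 0
  -- iteration 4/5 --
  FD 11: (28.249,-9.196) -> (39.249,-9.196) [heading=0, draw]
  LT 60: heading 0 -> 60
  BK 17: (39.249,-9.196) -> (30.749,-23.919) [heading=60, draw]
  RT 90: heading 60 -> 330
  -- iteration 5/5 --
  FD 11: (30.749,-23.919) -> (40.275,-29.419) [heading=330, draw]
  LT 60: heading 330 -> 30
  BK 17: (40.275,-29.419) -> (25.553,-37.919) [heading=30, draw]
  RT 90: heading 30 -> 300
]
FD 8: (25.553,-37.919) -> (29.553,-44.847) [heading=300, draw]
Final: pos=(29.553,-44.847), heading=300, 11 segment(s) drawn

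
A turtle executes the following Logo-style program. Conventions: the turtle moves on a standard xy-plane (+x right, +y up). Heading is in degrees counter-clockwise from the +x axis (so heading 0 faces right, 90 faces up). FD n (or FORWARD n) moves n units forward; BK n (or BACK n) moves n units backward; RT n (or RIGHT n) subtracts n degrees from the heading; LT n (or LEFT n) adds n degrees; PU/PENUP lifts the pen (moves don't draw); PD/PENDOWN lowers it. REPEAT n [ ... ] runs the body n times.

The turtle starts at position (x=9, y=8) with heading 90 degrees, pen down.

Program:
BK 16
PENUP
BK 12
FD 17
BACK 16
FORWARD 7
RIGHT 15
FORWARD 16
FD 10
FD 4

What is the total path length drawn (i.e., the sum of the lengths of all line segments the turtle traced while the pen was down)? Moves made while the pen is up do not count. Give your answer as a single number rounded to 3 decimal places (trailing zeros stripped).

Answer: 16

Derivation:
Executing turtle program step by step:
Start: pos=(9,8), heading=90, pen down
BK 16: (9,8) -> (9,-8) [heading=90, draw]
PU: pen up
BK 12: (9,-8) -> (9,-20) [heading=90, move]
FD 17: (9,-20) -> (9,-3) [heading=90, move]
BK 16: (9,-3) -> (9,-19) [heading=90, move]
FD 7: (9,-19) -> (9,-12) [heading=90, move]
RT 15: heading 90 -> 75
FD 16: (9,-12) -> (13.141,3.455) [heading=75, move]
FD 10: (13.141,3.455) -> (15.729,13.114) [heading=75, move]
FD 4: (15.729,13.114) -> (16.765,16.978) [heading=75, move]
Final: pos=(16.765,16.978), heading=75, 1 segment(s) drawn

Segment lengths:
  seg 1: (9,8) -> (9,-8), length = 16
Total = 16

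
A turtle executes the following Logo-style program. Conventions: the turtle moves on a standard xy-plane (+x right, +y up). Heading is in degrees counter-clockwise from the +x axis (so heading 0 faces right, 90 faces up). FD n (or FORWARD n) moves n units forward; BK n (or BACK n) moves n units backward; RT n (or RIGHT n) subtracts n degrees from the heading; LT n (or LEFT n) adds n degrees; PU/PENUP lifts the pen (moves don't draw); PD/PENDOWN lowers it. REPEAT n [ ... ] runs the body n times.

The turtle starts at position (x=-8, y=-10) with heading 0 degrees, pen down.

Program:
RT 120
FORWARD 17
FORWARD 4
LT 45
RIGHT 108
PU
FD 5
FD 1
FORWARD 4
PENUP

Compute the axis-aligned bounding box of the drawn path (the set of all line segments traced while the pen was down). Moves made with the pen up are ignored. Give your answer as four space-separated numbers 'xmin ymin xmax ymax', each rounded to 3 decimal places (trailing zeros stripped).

Answer: -18.5 -28.187 -8 -10

Derivation:
Executing turtle program step by step:
Start: pos=(-8,-10), heading=0, pen down
RT 120: heading 0 -> 240
FD 17: (-8,-10) -> (-16.5,-24.722) [heading=240, draw]
FD 4: (-16.5,-24.722) -> (-18.5,-28.187) [heading=240, draw]
LT 45: heading 240 -> 285
RT 108: heading 285 -> 177
PU: pen up
FD 5: (-18.5,-28.187) -> (-23.493,-27.925) [heading=177, move]
FD 1: (-23.493,-27.925) -> (-24.492,-27.873) [heading=177, move]
FD 4: (-24.492,-27.873) -> (-28.486,-27.663) [heading=177, move]
PU: pen up
Final: pos=(-28.486,-27.663), heading=177, 2 segment(s) drawn

Segment endpoints: x in {-18.5, -16.5, -8}, y in {-28.187, -24.722, -10}
xmin=-18.5, ymin=-28.187, xmax=-8, ymax=-10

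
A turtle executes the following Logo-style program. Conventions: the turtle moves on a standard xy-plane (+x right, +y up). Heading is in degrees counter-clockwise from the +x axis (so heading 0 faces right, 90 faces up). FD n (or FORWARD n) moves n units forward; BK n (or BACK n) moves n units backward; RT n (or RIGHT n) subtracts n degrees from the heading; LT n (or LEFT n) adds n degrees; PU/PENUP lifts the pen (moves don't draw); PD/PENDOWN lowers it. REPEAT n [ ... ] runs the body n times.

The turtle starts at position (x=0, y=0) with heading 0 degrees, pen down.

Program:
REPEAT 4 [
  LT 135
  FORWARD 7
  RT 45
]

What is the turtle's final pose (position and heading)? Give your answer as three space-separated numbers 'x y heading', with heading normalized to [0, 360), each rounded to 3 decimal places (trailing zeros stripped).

Executing turtle program step by step:
Start: pos=(0,0), heading=0, pen down
REPEAT 4 [
  -- iteration 1/4 --
  LT 135: heading 0 -> 135
  FD 7: (0,0) -> (-4.95,4.95) [heading=135, draw]
  RT 45: heading 135 -> 90
  -- iteration 2/4 --
  LT 135: heading 90 -> 225
  FD 7: (-4.95,4.95) -> (-9.899,0) [heading=225, draw]
  RT 45: heading 225 -> 180
  -- iteration 3/4 --
  LT 135: heading 180 -> 315
  FD 7: (-9.899,0) -> (-4.95,-4.95) [heading=315, draw]
  RT 45: heading 315 -> 270
  -- iteration 4/4 --
  LT 135: heading 270 -> 45
  FD 7: (-4.95,-4.95) -> (0,0) [heading=45, draw]
  RT 45: heading 45 -> 0
]
Final: pos=(0,0), heading=0, 4 segment(s) drawn

Answer: 0 0 0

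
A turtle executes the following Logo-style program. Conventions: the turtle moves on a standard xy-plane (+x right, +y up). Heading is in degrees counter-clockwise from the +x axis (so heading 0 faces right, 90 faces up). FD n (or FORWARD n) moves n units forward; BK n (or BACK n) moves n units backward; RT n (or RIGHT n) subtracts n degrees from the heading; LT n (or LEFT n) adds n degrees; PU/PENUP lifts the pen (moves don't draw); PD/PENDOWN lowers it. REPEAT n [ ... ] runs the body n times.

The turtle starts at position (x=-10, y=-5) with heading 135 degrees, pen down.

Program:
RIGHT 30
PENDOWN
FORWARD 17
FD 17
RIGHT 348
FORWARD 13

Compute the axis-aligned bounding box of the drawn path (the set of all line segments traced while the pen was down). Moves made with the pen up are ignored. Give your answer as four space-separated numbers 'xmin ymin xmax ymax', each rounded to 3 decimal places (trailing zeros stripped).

Answer: -24.702 -5 -10 39.425

Derivation:
Executing turtle program step by step:
Start: pos=(-10,-5), heading=135, pen down
RT 30: heading 135 -> 105
PD: pen down
FD 17: (-10,-5) -> (-14.4,11.421) [heading=105, draw]
FD 17: (-14.4,11.421) -> (-18.8,27.841) [heading=105, draw]
RT 348: heading 105 -> 117
FD 13: (-18.8,27.841) -> (-24.702,39.425) [heading=117, draw]
Final: pos=(-24.702,39.425), heading=117, 3 segment(s) drawn

Segment endpoints: x in {-24.702, -18.8, -14.4, -10}, y in {-5, 11.421, 27.841, 39.425}
xmin=-24.702, ymin=-5, xmax=-10, ymax=39.425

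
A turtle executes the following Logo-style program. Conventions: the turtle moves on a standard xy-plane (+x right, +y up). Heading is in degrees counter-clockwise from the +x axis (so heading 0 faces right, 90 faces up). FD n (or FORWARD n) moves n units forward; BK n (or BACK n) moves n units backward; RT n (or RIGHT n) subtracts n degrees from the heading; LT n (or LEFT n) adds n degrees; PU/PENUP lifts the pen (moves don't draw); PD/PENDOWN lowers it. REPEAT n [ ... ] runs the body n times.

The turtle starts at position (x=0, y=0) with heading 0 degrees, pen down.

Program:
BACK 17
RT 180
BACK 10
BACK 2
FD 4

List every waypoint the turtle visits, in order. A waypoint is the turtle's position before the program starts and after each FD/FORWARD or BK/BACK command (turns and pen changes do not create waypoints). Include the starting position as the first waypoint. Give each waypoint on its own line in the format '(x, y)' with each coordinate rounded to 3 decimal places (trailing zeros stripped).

Executing turtle program step by step:
Start: pos=(0,0), heading=0, pen down
BK 17: (0,0) -> (-17,0) [heading=0, draw]
RT 180: heading 0 -> 180
BK 10: (-17,0) -> (-7,0) [heading=180, draw]
BK 2: (-7,0) -> (-5,0) [heading=180, draw]
FD 4: (-5,0) -> (-9,0) [heading=180, draw]
Final: pos=(-9,0), heading=180, 4 segment(s) drawn
Waypoints (5 total):
(0, 0)
(-17, 0)
(-7, 0)
(-5, 0)
(-9, 0)

Answer: (0, 0)
(-17, 0)
(-7, 0)
(-5, 0)
(-9, 0)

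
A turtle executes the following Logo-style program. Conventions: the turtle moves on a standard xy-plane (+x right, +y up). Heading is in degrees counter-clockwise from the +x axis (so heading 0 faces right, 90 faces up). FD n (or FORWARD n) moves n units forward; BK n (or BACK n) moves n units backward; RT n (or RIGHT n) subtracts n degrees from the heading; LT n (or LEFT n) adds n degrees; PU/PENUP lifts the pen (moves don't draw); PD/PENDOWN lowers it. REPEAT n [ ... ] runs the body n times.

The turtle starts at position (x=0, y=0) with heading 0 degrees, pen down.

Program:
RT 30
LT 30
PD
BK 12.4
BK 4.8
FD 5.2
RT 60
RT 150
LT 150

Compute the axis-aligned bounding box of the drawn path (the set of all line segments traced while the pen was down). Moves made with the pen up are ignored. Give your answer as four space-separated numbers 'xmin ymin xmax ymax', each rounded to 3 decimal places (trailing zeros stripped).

Answer: -17.2 0 0 0

Derivation:
Executing turtle program step by step:
Start: pos=(0,0), heading=0, pen down
RT 30: heading 0 -> 330
LT 30: heading 330 -> 0
PD: pen down
BK 12.4: (0,0) -> (-12.4,0) [heading=0, draw]
BK 4.8: (-12.4,0) -> (-17.2,0) [heading=0, draw]
FD 5.2: (-17.2,0) -> (-12,0) [heading=0, draw]
RT 60: heading 0 -> 300
RT 150: heading 300 -> 150
LT 150: heading 150 -> 300
Final: pos=(-12,0), heading=300, 3 segment(s) drawn

Segment endpoints: x in {-17.2, -12.4, -12, 0}, y in {0}
xmin=-17.2, ymin=0, xmax=0, ymax=0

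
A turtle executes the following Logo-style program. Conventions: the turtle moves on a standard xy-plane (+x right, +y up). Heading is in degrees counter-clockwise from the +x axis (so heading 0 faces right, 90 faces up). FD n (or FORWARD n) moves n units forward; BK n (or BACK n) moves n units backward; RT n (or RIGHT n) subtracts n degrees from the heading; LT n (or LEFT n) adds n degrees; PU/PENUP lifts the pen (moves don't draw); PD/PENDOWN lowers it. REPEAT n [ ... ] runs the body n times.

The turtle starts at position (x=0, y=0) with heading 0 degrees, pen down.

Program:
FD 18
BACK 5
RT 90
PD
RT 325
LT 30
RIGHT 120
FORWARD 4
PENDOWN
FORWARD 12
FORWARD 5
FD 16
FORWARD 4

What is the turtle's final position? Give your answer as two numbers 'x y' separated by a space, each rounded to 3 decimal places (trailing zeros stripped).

Executing turtle program step by step:
Start: pos=(0,0), heading=0, pen down
FD 18: (0,0) -> (18,0) [heading=0, draw]
BK 5: (18,0) -> (13,0) [heading=0, draw]
RT 90: heading 0 -> 270
PD: pen down
RT 325: heading 270 -> 305
LT 30: heading 305 -> 335
RT 120: heading 335 -> 215
FD 4: (13,0) -> (9.723,-2.294) [heading=215, draw]
PD: pen down
FD 12: (9.723,-2.294) -> (-0.106,-9.177) [heading=215, draw]
FD 5: (-0.106,-9.177) -> (-4.202,-12.045) [heading=215, draw]
FD 16: (-4.202,-12.045) -> (-17.309,-21.222) [heading=215, draw]
FD 4: (-17.309,-21.222) -> (-20.585,-23.517) [heading=215, draw]
Final: pos=(-20.585,-23.517), heading=215, 7 segment(s) drawn

Answer: -20.585 -23.517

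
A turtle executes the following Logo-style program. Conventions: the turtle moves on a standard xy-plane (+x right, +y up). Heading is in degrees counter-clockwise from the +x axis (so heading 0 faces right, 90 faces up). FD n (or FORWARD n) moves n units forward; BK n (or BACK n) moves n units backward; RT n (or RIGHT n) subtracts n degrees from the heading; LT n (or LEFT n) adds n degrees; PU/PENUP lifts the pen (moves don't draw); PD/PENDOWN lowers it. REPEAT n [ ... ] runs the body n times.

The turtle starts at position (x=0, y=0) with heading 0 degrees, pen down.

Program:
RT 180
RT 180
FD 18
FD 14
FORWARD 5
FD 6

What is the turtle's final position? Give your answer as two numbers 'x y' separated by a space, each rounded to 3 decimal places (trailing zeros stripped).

Executing turtle program step by step:
Start: pos=(0,0), heading=0, pen down
RT 180: heading 0 -> 180
RT 180: heading 180 -> 0
FD 18: (0,0) -> (18,0) [heading=0, draw]
FD 14: (18,0) -> (32,0) [heading=0, draw]
FD 5: (32,0) -> (37,0) [heading=0, draw]
FD 6: (37,0) -> (43,0) [heading=0, draw]
Final: pos=(43,0), heading=0, 4 segment(s) drawn

Answer: 43 0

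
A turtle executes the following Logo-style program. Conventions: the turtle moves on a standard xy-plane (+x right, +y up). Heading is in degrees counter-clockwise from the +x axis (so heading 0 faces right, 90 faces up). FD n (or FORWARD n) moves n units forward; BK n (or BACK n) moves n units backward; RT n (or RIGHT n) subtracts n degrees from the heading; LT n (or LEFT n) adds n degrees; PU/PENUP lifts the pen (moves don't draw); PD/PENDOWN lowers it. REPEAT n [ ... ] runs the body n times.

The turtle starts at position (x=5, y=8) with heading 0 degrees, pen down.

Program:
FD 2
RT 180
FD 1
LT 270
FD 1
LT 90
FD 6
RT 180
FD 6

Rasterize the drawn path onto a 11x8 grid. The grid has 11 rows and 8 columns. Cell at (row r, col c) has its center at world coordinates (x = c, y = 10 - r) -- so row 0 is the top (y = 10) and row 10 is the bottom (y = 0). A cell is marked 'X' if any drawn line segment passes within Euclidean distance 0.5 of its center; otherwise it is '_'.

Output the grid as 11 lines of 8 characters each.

Answer: ________
XXXXXXX_
_____XXX
________
________
________
________
________
________
________
________

Derivation:
Segment 0: (5,8) -> (7,8)
Segment 1: (7,8) -> (6,8)
Segment 2: (6,8) -> (6,9)
Segment 3: (6,9) -> (0,9)
Segment 4: (0,9) -> (6,9)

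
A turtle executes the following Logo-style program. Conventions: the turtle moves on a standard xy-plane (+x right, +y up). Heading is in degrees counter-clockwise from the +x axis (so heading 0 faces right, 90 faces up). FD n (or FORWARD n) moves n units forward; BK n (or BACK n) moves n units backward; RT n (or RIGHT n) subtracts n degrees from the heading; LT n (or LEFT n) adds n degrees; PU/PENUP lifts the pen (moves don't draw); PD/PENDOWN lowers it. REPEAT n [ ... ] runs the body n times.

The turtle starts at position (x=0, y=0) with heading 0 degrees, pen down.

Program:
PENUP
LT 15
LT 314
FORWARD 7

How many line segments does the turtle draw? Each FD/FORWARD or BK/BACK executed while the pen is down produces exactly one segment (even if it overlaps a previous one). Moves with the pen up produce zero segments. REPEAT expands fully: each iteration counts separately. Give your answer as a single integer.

Answer: 0

Derivation:
Executing turtle program step by step:
Start: pos=(0,0), heading=0, pen down
PU: pen up
LT 15: heading 0 -> 15
LT 314: heading 15 -> 329
FD 7: (0,0) -> (6,-3.605) [heading=329, move]
Final: pos=(6,-3.605), heading=329, 0 segment(s) drawn
Segments drawn: 0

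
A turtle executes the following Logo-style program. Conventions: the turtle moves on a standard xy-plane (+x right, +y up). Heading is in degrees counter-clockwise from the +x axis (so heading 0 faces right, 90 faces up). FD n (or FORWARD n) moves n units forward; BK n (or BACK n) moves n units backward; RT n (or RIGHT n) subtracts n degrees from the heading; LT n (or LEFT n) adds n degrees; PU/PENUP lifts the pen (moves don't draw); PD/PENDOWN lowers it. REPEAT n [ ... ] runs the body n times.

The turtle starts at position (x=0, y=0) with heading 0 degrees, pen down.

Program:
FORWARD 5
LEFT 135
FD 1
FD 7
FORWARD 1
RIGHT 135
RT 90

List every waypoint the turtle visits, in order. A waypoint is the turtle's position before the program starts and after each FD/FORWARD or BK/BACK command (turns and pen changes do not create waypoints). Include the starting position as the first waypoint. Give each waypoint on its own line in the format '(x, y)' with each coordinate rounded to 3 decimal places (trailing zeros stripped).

Answer: (0, 0)
(5, 0)
(4.293, 0.707)
(-0.657, 5.657)
(-1.364, 6.364)

Derivation:
Executing turtle program step by step:
Start: pos=(0,0), heading=0, pen down
FD 5: (0,0) -> (5,0) [heading=0, draw]
LT 135: heading 0 -> 135
FD 1: (5,0) -> (4.293,0.707) [heading=135, draw]
FD 7: (4.293,0.707) -> (-0.657,5.657) [heading=135, draw]
FD 1: (-0.657,5.657) -> (-1.364,6.364) [heading=135, draw]
RT 135: heading 135 -> 0
RT 90: heading 0 -> 270
Final: pos=(-1.364,6.364), heading=270, 4 segment(s) drawn
Waypoints (5 total):
(0, 0)
(5, 0)
(4.293, 0.707)
(-0.657, 5.657)
(-1.364, 6.364)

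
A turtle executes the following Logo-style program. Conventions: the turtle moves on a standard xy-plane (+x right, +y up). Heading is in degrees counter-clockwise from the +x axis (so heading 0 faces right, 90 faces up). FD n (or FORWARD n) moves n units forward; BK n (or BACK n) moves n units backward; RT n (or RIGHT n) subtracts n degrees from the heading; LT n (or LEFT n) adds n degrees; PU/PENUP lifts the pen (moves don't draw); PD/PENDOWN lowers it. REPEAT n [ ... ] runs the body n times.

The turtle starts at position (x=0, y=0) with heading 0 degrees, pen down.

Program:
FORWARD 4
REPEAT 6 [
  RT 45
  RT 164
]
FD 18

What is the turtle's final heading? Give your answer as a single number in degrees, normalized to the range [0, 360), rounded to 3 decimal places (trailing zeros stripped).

Executing turtle program step by step:
Start: pos=(0,0), heading=0, pen down
FD 4: (0,0) -> (4,0) [heading=0, draw]
REPEAT 6 [
  -- iteration 1/6 --
  RT 45: heading 0 -> 315
  RT 164: heading 315 -> 151
  -- iteration 2/6 --
  RT 45: heading 151 -> 106
  RT 164: heading 106 -> 302
  -- iteration 3/6 --
  RT 45: heading 302 -> 257
  RT 164: heading 257 -> 93
  -- iteration 4/6 --
  RT 45: heading 93 -> 48
  RT 164: heading 48 -> 244
  -- iteration 5/6 --
  RT 45: heading 244 -> 199
  RT 164: heading 199 -> 35
  -- iteration 6/6 --
  RT 45: heading 35 -> 350
  RT 164: heading 350 -> 186
]
FD 18: (4,0) -> (-13.901,-1.882) [heading=186, draw]
Final: pos=(-13.901,-1.882), heading=186, 2 segment(s) drawn

Answer: 186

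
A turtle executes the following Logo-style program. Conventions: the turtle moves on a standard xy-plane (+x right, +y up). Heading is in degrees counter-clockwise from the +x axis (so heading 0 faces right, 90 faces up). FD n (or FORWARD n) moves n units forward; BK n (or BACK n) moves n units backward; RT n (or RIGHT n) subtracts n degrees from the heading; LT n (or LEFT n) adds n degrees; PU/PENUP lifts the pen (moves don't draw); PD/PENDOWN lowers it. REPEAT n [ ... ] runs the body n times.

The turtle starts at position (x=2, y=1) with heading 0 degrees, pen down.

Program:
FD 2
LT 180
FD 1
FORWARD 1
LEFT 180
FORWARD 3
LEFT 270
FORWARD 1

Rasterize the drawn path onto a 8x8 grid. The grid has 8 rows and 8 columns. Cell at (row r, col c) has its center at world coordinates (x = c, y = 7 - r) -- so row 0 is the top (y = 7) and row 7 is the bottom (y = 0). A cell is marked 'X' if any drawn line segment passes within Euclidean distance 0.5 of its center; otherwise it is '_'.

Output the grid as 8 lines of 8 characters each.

Answer: ________
________
________
________
________
________
__XXXX__
_____X__

Derivation:
Segment 0: (2,1) -> (4,1)
Segment 1: (4,1) -> (3,1)
Segment 2: (3,1) -> (2,1)
Segment 3: (2,1) -> (5,1)
Segment 4: (5,1) -> (5,-0)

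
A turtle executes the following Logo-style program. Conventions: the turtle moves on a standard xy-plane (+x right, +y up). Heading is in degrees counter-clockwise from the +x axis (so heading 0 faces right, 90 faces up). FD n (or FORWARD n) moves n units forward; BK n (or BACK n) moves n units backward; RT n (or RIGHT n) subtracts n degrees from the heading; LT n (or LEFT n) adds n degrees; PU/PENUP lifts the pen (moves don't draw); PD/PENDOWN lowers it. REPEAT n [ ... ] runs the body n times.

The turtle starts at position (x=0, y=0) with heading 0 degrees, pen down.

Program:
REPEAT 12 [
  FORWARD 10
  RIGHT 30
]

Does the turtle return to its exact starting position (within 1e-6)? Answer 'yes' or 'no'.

Answer: yes

Derivation:
Executing turtle program step by step:
Start: pos=(0,0), heading=0, pen down
REPEAT 12 [
  -- iteration 1/12 --
  FD 10: (0,0) -> (10,0) [heading=0, draw]
  RT 30: heading 0 -> 330
  -- iteration 2/12 --
  FD 10: (10,0) -> (18.66,-5) [heading=330, draw]
  RT 30: heading 330 -> 300
  -- iteration 3/12 --
  FD 10: (18.66,-5) -> (23.66,-13.66) [heading=300, draw]
  RT 30: heading 300 -> 270
  -- iteration 4/12 --
  FD 10: (23.66,-13.66) -> (23.66,-23.66) [heading=270, draw]
  RT 30: heading 270 -> 240
  -- iteration 5/12 --
  FD 10: (23.66,-23.66) -> (18.66,-32.321) [heading=240, draw]
  RT 30: heading 240 -> 210
  -- iteration 6/12 --
  FD 10: (18.66,-32.321) -> (10,-37.321) [heading=210, draw]
  RT 30: heading 210 -> 180
  -- iteration 7/12 --
  FD 10: (10,-37.321) -> (0,-37.321) [heading=180, draw]
  RT 30: heading 180 -> 150
  -- iteration 8/12 --
  FD 10: (0,-37.321) -> (-8.66,-32.321) [heading=150, draw]
  RT 30: heading 150 -> 120
  -- iteration 9/12 --
  FD 10: (-8.66,-32.321) -> (-13.66,-23.66) [heading=120, draw]
  RT 30: heading 120 -> 90
  -- iteration 10/12 --
  FD 10: (-13.66,-23.66) -> (-13.66,-13.66) [heading=90, draw]
  RT 30: heading 90 -> 60
  -- iteration 11/12 --
  FD 10: (-13.66,-13.66) -> (-8.66,-5) [heading=60, draw]
  RT 30: heading 60 -> 30
  -- iteration 12/12 --
  FD 10: (-8.66,-5) -> (0,0) [heading=30, draw]
  RT 30: heading 30 -> 0
]
Final: pos=(0,0), heading=0, 12 segment(s) drawn

Start position: (0, 0)
Final position: (0, 0)
Distance = 0; < 1e-6 -> CLOSED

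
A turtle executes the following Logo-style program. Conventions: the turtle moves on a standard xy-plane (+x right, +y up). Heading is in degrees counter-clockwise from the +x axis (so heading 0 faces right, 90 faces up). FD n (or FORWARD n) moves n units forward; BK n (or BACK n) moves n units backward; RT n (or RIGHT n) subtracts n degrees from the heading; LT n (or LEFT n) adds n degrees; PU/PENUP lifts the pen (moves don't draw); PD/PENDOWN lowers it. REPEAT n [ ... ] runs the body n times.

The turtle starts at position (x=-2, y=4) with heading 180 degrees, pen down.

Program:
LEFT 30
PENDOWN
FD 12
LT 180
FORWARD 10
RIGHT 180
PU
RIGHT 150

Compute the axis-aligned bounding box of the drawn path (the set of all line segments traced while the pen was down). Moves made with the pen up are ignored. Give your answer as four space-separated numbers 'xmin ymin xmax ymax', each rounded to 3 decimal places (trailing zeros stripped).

Executing turtle program step by step:
Start: pos=(-2,4), heading=180, pen down
LT 30: heading 180 -> 210
PD: pen down
FD 12: (-2,4) -> (-12.392,-2) [heading=210, draw]
LT 180: heading 210 -> 30
FD 10: (-12.392,-2) -> (-3.732,3) [heading=30, draw]
RT 180: heading 30 -> 210
PU: pen up
RT 150: heading 210 -> 60
Final: pos=(-3.732,3), heading=60, 2 segment(s) drawn

Segment endpoints: x in {-12.392, -3.732, -2}, y in {-2, 3, 4}
xmin=-12.392, ymin=-2, xmax=-2, ymax=4

Answer: -12.392 -2 -2 4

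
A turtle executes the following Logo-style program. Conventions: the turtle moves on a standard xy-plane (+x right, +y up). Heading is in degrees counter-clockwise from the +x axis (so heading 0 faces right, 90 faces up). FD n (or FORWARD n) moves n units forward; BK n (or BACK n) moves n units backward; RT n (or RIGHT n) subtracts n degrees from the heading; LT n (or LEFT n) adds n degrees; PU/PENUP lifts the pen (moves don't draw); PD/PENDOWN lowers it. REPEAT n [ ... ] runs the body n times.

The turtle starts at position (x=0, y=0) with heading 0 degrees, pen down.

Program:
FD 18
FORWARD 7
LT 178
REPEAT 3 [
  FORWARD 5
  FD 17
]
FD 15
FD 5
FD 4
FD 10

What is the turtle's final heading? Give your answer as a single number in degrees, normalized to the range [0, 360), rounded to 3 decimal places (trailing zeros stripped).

Answer: 178

Derivation:
Executing turtle program step by step:
Start: pos=(0,0), heading=0, pen down
FD 18: (0,0) -> (18,0) [heading=0, draw]
FD 7: (18,0) -> (25,0) [heading=0, draw]
LT 178: heading 0 -> 178
REPEAT 3 [
  -- iteration 1/3 --
  FD 5: (25,0) -> (20.003,0.174) [heading=178, draw]
  FD 17: (20.003,0.174) -> (3.013,0.768) [heading=178, draw]
  -- iteration 2/3 --
  FD 5: (3.013,0.768) -> (-1.984,0.942) [heading=178, draw]
  FD 17: (-1.984,0.942) -> (-18.973,1.536) [heading=178, draw]
  -- iteration 3/3 --
  FD 5: (-18.973,1.536) -> (-23.97,1.71) [heading=178, draw]
  FD 17: (-23.97,1.71) -> (-40.96,2.303) [heading=178, draw]
]
FD 15: (-40.96,2.303) -> (-55.951,2.827) [heading=178, draw]
FD 5: (-55.951,2.827) -> (-60.948,3.001) [heading=178, draw]
FD 4: (-60.948,3.001) -> (-64.945,3.141) [heading=178, draw]
FD 10: (-64.945,3.141) -> (-74.939,3.49) [heading=178, draw]
Final: pos=(-74.939,3.49), heading=178, 12 segment(s) drawn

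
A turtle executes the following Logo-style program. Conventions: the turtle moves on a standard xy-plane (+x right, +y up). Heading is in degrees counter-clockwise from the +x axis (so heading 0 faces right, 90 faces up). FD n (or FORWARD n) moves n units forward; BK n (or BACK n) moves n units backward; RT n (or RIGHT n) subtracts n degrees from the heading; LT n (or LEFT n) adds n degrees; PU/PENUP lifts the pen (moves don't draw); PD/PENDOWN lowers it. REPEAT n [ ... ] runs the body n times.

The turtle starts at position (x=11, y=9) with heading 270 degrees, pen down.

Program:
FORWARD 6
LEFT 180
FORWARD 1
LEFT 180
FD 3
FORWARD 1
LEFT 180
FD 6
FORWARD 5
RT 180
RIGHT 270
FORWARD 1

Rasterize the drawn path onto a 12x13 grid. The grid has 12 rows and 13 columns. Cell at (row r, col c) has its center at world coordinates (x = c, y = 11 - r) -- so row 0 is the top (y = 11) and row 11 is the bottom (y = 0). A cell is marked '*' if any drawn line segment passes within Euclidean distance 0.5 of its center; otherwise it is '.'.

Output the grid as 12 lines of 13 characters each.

Answer: ...........**
...........*.
...........*.
...........*.
...........*.
...........*.
...........*.
...........*.
...........*.
...........*.
...........*.
...........*.

Derivation:
Segment 0: (11,9) -> (11,3)
Segment 1: (11,3) -> (11,4)
Segment 2: (11,4) -> (11,1)
Segment 3: (11,1) -> (11,0)
Segment 4: (11,0) -> (11,6)
Segment 5: (11,6) -> (11,11)
Segment 6: (11,11) -> (12,11)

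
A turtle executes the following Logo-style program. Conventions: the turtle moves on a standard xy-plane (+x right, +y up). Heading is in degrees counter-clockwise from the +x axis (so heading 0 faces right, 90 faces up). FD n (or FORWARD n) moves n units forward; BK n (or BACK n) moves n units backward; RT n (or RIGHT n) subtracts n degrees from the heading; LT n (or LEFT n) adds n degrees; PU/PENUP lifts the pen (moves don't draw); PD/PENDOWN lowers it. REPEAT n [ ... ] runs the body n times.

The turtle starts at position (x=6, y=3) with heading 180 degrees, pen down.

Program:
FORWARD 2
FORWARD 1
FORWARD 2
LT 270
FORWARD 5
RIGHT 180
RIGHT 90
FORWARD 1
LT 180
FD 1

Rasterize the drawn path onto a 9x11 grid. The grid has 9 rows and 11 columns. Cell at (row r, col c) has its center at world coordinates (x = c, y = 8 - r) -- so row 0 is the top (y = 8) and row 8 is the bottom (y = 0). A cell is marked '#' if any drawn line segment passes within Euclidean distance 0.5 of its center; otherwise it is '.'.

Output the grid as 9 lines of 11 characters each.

Answer: ##.........
.#.........
.#.........
.#.........
.#.........
.######....
...........
...........
...........

Derivation:
Segment 0: (6,3) -> (4,3)
Segment 1: (4,3) -> (3,3)
Segment 2: (3,3) -> (1,3)
Segment 3: (1,3) -> (1,8)
Segment 4: (1,8) -> (0,8)
Segment 5: (0,8) -> (1,8)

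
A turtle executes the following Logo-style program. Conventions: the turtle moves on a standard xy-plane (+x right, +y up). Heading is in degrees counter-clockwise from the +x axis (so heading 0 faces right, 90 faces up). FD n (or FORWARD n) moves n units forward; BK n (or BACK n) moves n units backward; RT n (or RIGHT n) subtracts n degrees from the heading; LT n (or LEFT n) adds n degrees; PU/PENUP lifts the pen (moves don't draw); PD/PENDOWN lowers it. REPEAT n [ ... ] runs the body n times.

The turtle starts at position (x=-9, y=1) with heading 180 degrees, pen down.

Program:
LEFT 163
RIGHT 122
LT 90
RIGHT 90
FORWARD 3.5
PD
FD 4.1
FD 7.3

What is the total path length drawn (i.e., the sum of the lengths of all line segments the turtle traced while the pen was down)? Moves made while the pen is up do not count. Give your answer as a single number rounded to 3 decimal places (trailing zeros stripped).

Executing turtle program step by step:
Start: pos=(-9,1), heading=180, pen down
LT 163: heading 180 -> 343
RT 122: heading 343 -> 221
LT 90: heading 221 -> 311
RT 90: heading 311 -> 221
FD 3.5: (-9,1) -> (-11.641,-1.296) [heading=221, draw]
PD: pen down
FD 4.1: (-11.641,-1.296) -> (-14.736,-3.986) [heading=221, draw]
FD 7.3: (-14.736,-3.986) -> (-20.245,-8.775) [heading=221, draw]
Final: pos=(-20.245,-8.775), heading=221, 3 segment(s) drawn

Segment lengths:
  seg 1: (-9,1) -> (-11.641,-1.296), length = 3.5
  seg 2: (-11.641,-1.296) -> (-14.736,-3.986), length = 4.1
  seg 3: (-14.736,-3.986) -> (-20.245,-8.775), length = 7.3
Total = 14.9

Answer: 14.9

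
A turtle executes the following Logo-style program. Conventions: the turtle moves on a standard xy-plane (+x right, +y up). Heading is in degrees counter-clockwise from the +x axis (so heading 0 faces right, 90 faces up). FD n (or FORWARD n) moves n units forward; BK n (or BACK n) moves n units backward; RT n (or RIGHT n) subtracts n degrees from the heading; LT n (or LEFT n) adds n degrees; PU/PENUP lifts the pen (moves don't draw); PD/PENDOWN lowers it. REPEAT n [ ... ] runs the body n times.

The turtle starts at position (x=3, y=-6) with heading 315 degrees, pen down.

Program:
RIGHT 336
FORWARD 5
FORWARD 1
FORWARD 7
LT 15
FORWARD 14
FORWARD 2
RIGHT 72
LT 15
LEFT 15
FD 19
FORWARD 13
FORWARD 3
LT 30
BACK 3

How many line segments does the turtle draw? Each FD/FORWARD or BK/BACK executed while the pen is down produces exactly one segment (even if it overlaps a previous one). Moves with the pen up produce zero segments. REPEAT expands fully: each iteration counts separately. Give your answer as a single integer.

Answer: 9

Derivation:
Executing turtle program step by step:
Start: pos=(3,-6), heading=315, pen down
RT 336: heading 315 -> 339
FD 5: (3,-6) -> (7.668,-7.792) [heading=339, draw]
FD 1: (7.668,-7.792) -> (8.601,-8.15) [heading=339, draw]
FD 7: (8.601,-8.15) -> (15.137,-10.659) [heading=339, draw]
LT 15: heading 339 -> 354
FD 14: (15.137,-10.659) -> (29.06,-12.122) [heading=354, draw]
FD 2: (29.06,-12.122) -> (31.049,-12.331) [heading=354, draw]
RT 72: heading 354 -> 282
LT 15: heading 282 -> 297
LT 15: heading 297 -> 312
FD 19: (31.049,-12.331) -> (43.762,-26.451) [heading=312, draw]
FD 13: (43.762,-26.451) -> (52.461,-36.112) [heading=312, draw]
FD 3: (52.461,-36.112) -> (54.468,-38.341) [heading=312, draw]
LT 30: heading 312 -> 342
BK 3: (54.468,-38.341) -> (51.615,-37.414) [heading=342, draw]
Final: pos=(51.615,-37.414), heading=342, 9 segment(s) drawn
Segments drawn: 9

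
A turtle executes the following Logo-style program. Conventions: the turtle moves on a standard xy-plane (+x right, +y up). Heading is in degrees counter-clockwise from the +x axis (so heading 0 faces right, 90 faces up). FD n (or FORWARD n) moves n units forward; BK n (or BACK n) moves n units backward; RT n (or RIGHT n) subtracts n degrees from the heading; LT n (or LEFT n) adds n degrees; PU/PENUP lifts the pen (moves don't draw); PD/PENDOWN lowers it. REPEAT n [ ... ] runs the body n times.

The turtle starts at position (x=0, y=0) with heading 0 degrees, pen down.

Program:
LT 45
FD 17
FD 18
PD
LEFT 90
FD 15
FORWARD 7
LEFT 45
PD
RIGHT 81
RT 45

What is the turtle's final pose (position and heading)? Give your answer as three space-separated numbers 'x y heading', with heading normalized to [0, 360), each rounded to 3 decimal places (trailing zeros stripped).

Executing turtle program step by step:
Start: pos=(0,0), heading=0, pen down
LT 45: heading 0 -> 45
FD 17: (0,0) -> (12.021,12.021) [heading=45, draw]
FD 18: (12.021,12.021) -> (24.749,24.749) [heading=45, draw]
PD: pen down
LT 90: heading 45 -> 135
FD 15: (24.749,24.749) -> (14.142,35.355) [heading=135, draw]
FD 7: (14.142,35.355) -> (9.192,40.305) [heading=135, draw]
LT 45: heading 135 -> 180
PD: pen down
RT 81: heading 180 -> 99
RT 45: heading 99 -> 54
Final: pos=(9.192,40.305), heading=54, 4 segment(s) drawn

Answer: 9.192 40.305 54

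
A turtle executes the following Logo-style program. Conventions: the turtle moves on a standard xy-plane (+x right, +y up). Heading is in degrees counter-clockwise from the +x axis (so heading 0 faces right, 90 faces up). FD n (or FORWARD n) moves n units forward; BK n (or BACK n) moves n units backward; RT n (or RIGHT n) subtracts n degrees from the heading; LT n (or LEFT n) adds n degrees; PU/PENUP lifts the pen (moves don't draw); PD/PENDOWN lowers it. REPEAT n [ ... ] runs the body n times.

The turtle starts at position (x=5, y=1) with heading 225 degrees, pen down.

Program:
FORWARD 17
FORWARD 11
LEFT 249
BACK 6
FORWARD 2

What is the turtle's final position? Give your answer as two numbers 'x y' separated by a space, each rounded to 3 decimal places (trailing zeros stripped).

Answer: -13.172 -22.453

Derivation:
Executing turtle program step by step:
Start: pos=(5,1), heading=225, pen down
FD 17: (5,1) -> (-7.021,-11.021) [heading=225, draw]
FD 11: (-7.021,-11.021) -> (-14.799,-18.799) [heading=225, draw]
LT 249: heading 225 -> 114
BK 6: (-14.799,-18.799) -> (-12.359,-24.28) [heading=114, draw]
FD 2: (-12.359,-24.28) -> (-13.172,-22.453) [heading=114, draw]
Final: pos=(-13.172,-22.453), heading=114, 4 segment(s) drawn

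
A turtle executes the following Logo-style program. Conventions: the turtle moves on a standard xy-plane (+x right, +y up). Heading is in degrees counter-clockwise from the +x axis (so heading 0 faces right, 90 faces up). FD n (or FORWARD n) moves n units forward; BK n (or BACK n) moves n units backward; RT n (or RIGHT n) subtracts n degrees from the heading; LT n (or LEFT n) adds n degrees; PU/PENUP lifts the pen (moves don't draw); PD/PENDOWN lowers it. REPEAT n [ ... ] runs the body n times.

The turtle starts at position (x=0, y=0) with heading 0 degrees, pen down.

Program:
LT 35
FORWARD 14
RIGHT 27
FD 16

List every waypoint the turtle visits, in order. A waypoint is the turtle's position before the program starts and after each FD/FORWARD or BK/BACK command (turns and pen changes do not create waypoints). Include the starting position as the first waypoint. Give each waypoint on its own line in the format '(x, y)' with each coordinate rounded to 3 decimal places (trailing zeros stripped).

Executing turtle program step by step:
Start: pos=(0,0), heading=0, pen down
LT 35: heading 0 -> 35
FD 14: (0,0) -> (11.468,8.03) [heading=35, draw]
RT 27: heading 35 -> 8
FD 16: (11.468,8.03) -> (27.312,10.257) [heading=8, draw]
Final: pos=(27.312,10.257), heading=8, 2 segment(s) drawn
Waypoints (3 total):
(0, 0)
(11.468, 8.03)
(27.312, 10.257)

Answer: (0, 0)
(11.468, 8.03)
(27.312, 10.257)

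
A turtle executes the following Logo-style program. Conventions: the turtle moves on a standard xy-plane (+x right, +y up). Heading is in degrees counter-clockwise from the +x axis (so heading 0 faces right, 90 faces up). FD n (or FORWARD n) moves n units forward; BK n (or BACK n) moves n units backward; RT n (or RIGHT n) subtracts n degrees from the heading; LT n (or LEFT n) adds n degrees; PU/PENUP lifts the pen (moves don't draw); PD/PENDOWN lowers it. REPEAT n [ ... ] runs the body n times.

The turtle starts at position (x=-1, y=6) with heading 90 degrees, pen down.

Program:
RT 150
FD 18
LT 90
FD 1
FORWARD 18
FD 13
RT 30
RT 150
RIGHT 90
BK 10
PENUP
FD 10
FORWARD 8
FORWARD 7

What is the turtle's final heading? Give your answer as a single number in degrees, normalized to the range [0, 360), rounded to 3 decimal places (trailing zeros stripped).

Executing turtle program step by step:
Start: pos=(-1,6), heading=90, pen down
RT 150: heading 90 -> 300
FD 18: (-1,6) -> (8,-9.588) [heading=300, draw]
LT 90: heading 300 -> 30
FD 1: (8,-9.588) -> (8.866,-9.088) [heading=30, draw]
FD 18: (8.866,-9.088) -> (24.454,-0.088) [heading=30, draw]
FD 13: (24.454,-0.088) -> (35.713,6.412) [heading=30, draw]
RT 30: heading 30 -> 0
RT 150: heading 0 -> 210
RT 90: heading 210 -> 120
BK 10: (35.713,6.412) -> (40.713,-2.249) [heading=120, draw]
PU: pen up
FD 10: (40.713,-2.249) -> (35.713,6.412) [heading=120, move]
FD 8: (35.713,6.412) -> (31.713,13.34) [heading=120, move]
FD 7: (31.713,13.34) -> (28.213,19.402) [heading=120, move]
Final: pos=(28.213,19.402), heading=120, 5 segment(s) drawn

Answer: 120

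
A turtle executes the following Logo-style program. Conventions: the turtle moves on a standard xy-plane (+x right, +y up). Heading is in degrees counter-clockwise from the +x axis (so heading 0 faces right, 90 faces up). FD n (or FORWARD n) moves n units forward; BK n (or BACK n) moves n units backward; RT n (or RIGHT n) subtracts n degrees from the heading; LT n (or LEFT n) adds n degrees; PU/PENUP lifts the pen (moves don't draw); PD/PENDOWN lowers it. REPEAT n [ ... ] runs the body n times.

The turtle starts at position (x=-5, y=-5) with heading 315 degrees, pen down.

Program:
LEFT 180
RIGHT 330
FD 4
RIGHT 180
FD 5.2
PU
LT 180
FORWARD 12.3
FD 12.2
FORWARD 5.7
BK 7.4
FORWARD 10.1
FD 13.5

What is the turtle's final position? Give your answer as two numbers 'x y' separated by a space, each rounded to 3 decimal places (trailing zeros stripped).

Executing turtle program step by step:
Start: pos=(-5,-5), heading=315, pen down
LT 180: heading 315 -> 135
RT 330: heading 135 -> 165
FD 4: (-5,-5) -> (-8.864,-3.965) [heading=165, draw]
RT 180: heading 165 -> 345
FD 5.2: (-8.864,-3.965) -> (-3.841,-5.311) [heading=345, draw]
PU: pen up
LT 180: heading 345 -> 165
FD 12.3: (-3.841,-5.311) -> (-15.722,-2.127) [heading=165, move]
FD 12.2: (-15.722,-2.127) -> (-27.506,1.03) [heading=165, move]
FD 5.7: (-27.506,1.03) -> (-33.012,2.506) [heading=165, move]
BK 7.4: (-33.012,2.506) -> (-25.864,0.59) [heading=165, move]
FD 10.1: (-25.864,0.59) -> (-35.62,3.205) [heading=165, move]
FD 13.5: (-35.62,3.205) -> (-48.66,6.699) [heading=165, move]
Final: pos=(-48.66,6.699), heading=165, 2 segment(s) drawn

Answer: -48.66 6.699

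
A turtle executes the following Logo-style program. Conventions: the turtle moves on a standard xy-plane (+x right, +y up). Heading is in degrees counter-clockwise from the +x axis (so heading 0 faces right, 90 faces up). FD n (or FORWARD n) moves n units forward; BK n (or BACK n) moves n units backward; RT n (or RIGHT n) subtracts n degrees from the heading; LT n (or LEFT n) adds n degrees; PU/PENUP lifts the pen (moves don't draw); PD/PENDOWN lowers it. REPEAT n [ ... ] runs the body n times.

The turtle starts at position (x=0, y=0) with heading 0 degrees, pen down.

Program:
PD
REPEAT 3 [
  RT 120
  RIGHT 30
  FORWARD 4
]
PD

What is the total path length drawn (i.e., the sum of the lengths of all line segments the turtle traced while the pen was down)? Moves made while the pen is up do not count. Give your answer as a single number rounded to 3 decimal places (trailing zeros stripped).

Answer: 12

Derivation:
Executing turtle program step by step:
Start: pos=(0,0), heading=0, pen down
PD: pen down
REPEAT 3 [
  -- iteration 1/3 --
  RT 120: heading 0 -> 240
  RT 30: heading 240 -> 210
  FD 4: (0,0) -> (-3.464,-2) [heading=210, draw]
  -- iteration 2/3 --
  RT 120: heading 210 -> 90
  RT 30: heading 90 -> 60
  FD 4: (-3.464,-2) -> (-1.464,1.464) [heading=60, draw]
  -- iteration 3/3 --
  RT 120: heading 60 -> 300
  RT 30: heading 300 -> 270
  FD 4: (-1.464,1.464) -> (-1.464,-2.536) [heading=270, draw]
]
PD: pen down
Final: pos=(-1.464,-2.536), heading=270, 3 segment(s) drawn

Segment lengths:
  seg 1: (0,0) -> (-3.464,-2), length = 4
  seg 2: (-3.464,-2) -> (-1.464,1.464), length = 4
  seg 3: (-1.464,1.464) -> (-1.464,-2.536), length = 4
Total = 12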